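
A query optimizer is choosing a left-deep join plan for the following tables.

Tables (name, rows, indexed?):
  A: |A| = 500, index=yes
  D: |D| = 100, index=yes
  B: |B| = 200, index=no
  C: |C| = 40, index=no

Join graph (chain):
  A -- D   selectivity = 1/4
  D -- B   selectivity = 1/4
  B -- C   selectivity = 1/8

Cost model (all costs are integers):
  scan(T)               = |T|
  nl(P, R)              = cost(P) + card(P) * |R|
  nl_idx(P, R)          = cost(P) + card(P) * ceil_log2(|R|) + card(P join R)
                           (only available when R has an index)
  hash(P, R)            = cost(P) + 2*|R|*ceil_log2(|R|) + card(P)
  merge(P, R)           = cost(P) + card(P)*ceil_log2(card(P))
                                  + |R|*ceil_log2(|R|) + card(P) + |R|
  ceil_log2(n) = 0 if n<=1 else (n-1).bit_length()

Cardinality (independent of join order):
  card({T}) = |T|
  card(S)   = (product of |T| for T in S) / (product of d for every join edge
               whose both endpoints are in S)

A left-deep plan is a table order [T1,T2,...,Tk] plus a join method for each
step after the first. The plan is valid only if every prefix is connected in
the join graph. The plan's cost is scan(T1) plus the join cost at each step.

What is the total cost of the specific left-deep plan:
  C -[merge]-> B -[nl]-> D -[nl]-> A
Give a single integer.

step 1: scan C: cost=40, card=40
step 2: join B via merge
    card(P join B) = 40*200/(8) = 1000
    cost = 40 + 40*6 + 200*8 + 40 + 200 = 2120
step 3: join D via nl
    card(P join D) = 1000*100/(4) = 25000
    cost = 2120 + 1000*100 = 102120
step 4: join A via nl
    card(P join A) = 25000*500/(4) = 3125000
    cost = 102120 + 25000*500 = 12602120

12602120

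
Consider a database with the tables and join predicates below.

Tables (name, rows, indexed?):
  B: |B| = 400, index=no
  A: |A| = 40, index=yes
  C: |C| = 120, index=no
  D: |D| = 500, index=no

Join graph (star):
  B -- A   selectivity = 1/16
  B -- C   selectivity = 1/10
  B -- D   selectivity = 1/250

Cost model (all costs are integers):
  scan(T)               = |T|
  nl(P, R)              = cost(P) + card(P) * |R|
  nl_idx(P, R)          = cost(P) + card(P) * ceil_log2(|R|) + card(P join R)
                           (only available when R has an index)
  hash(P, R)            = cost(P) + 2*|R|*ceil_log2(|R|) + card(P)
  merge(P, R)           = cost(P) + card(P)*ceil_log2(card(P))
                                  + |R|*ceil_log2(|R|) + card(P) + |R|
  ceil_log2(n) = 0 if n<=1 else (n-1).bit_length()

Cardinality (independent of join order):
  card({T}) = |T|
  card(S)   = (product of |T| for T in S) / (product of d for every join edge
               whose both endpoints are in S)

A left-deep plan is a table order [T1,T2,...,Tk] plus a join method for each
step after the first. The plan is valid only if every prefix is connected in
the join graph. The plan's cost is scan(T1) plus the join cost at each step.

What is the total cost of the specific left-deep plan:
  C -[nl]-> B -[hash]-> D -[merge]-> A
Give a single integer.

206200

step 1: scan C: cost=120, card=120
step 2: join B via nl
    card(P join B) = 120*400/(10) = 4800
    cost = 120 + 120*400 = 48120
step 3: join D via hash
    card(P join D) = 4800*500/(250) = 9600
    cost = 48120 + 2*500*9 + 4800 = 61920
step 4: join A via merge
    card(P join A) = 9600*40/(16) = 24000
    cost = 61920 + 9600*14 + 40*6 + 9600 + 40 = 206200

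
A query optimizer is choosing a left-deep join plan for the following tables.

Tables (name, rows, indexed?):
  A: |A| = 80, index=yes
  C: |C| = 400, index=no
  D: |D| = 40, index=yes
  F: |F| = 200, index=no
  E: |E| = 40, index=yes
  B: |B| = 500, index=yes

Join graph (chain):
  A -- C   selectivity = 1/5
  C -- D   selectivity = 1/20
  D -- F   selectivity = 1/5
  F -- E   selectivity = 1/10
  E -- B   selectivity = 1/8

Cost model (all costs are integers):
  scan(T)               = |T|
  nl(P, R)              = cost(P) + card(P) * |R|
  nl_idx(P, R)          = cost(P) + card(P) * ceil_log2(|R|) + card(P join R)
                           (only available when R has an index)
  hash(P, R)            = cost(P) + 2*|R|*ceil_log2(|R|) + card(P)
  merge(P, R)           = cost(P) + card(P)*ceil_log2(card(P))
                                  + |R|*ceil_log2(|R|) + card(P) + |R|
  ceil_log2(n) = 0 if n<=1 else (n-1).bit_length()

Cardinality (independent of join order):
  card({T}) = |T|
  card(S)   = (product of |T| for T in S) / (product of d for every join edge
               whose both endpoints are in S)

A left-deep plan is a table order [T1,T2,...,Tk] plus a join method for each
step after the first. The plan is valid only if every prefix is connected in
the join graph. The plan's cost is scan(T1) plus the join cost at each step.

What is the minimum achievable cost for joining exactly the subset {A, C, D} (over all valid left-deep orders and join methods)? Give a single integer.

3200

Selinger DP over subsets of {A,C,D}:
  {A}: scan cost=80, card=80
  {C}: scan cost=400, card=400
  {D}: scan cost=40, card=40
  {AC}: card=6400; try (A,hash)→1920, (C,merge)→4720, (A,merge)→5040, (C,hash)→7360, (A,nl_idx)→9600, (C,nl)→32080 …(+1); best=1920 via (A,hash)
  {CD}: card=800; try (D,hash)→1280, (D,nl_idx)→3600, (C,merge)→4320, (D,merge)→4680, (C,hash)→7280, (C,nl)→16040 …(+1); best=1280 via (D,hash)
  {ACD}: card=12800; try (A,hash)→3200, (D,hash)→8800, (A,merge)→10720, (A,nl_idx)→19680, (D,nl_idx)→53120, (A,nl)→65280 …(+2); best=3200 via (A,hash)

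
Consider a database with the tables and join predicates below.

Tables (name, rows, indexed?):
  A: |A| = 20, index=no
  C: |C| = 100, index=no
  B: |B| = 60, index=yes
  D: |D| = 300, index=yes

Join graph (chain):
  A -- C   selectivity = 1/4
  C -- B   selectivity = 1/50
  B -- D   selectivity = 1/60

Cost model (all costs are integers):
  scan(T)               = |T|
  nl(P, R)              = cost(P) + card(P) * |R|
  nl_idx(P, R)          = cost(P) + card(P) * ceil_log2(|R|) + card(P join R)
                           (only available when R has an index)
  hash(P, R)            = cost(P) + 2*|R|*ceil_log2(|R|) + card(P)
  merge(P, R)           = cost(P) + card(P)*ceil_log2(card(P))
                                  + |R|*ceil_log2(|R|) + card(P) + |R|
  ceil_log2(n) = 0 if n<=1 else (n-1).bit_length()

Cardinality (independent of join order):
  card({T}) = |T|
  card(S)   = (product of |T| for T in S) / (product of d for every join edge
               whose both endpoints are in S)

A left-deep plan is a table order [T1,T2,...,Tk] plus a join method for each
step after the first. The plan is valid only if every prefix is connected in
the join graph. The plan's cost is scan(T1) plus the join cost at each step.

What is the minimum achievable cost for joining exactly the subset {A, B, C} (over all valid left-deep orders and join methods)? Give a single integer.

1140

Selinger DP over subsets of {A,B,C}:
  {A}: scan cost=20, card=20
  {C}: scan cost=100, card=100
  {B}: scan cost=60, card=60
  {AC}: card=500; try (A,hash)→400, (C,merge)→940, (A,merge)→1020, (C,hash)→1440, (C,nl)→2020, (A,nl)→2100; best=400 via (A,hash)
  {BC}: card=120; try (B,nl_idx)→820, (B,hash)→920, (C,merge)→1280, (B,merge)→1320, (C,hash)→1520, (C,nl)→6060 …(+1); best=820 via (B,nl_idx)
  {ABC}: card=600; try (A,hash)→1140, (B,hash)→1620, (A,merge)→1900, (A,nl)→3220, (B,nl_idx)→4000, (B,merge)→5820 …(+1); best=1140 via (A,hash)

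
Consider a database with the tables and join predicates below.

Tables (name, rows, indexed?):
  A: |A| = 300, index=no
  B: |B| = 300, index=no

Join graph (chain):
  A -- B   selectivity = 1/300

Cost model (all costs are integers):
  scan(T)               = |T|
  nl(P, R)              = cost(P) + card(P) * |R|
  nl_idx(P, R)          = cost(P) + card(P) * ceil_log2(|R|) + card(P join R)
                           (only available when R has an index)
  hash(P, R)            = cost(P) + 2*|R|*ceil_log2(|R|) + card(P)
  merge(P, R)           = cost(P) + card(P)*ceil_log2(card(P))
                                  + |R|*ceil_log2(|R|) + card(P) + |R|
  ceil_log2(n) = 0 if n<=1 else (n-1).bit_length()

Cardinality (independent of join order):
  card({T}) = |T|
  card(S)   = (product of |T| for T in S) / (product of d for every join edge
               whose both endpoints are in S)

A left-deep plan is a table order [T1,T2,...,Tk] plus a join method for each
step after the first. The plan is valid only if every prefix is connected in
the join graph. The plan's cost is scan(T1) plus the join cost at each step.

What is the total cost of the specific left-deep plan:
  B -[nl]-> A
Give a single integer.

90300

step 1: scan B: cost=300, card=300
step 2: join A via nl
    card(P join A) = 300*300/(300) = 300
    cost = 300 + 300*300 = 90300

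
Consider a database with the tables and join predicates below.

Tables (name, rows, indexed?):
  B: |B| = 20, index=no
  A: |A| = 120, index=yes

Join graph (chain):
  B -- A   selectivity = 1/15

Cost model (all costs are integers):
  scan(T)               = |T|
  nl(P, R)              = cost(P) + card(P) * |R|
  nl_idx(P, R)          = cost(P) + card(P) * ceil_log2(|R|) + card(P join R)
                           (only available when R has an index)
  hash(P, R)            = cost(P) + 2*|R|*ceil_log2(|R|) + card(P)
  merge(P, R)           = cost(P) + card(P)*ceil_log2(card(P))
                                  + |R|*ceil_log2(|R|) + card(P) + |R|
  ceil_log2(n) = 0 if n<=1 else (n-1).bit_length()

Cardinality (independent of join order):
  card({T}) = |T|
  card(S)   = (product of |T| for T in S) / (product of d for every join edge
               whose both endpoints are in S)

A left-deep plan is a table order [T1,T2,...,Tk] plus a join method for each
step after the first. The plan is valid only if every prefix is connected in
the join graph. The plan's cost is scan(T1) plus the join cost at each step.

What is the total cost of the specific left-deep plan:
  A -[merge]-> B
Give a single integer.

1200

step 1: scan A: cost=120, card=120
step 2: join B via merge
    card(P join B) = 120*20/(15) = 160
    cost = 120 + 120*7 + 20*5 + 120 + 20 = 1200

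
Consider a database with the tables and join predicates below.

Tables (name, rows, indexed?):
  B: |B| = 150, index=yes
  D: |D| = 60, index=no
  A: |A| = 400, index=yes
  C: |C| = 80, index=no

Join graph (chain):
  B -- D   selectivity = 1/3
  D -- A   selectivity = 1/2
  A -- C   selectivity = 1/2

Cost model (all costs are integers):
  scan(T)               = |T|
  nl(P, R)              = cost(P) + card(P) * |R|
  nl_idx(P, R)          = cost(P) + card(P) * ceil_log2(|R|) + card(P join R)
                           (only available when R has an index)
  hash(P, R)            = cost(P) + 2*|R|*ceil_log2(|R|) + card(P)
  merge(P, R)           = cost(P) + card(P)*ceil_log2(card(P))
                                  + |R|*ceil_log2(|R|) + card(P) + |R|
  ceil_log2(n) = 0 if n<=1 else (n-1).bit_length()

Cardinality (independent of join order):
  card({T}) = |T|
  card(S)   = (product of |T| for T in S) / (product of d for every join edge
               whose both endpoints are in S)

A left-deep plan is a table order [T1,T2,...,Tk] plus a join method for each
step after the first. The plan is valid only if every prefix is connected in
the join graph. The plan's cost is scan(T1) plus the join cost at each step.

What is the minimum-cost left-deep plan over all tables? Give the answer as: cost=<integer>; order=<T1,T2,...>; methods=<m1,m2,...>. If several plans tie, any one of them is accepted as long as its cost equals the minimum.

cost=497040; order=A,D,C,B; methods=hash,hash,hash

Selinger DP (subsets sized 1..n):
  {B}: scan cost=150, card=150
  {D}: scan cost=60, card=60
  {A}: scan cost=400, card=400
  {C}: scan cost=80, card=80
  {BD}: card=3000; try (D,hash)→1020, (B,merge)→1830, (D,merge)→1920, (B,hash)→2520, (B,nl_idx)→3540, (B,nl)→9060 …(+1); best=1020 via (D,hash)
  {AD}: card=12000; try (D,hash)→1520, (A,merge)→4480, (D,merge)→4820, (A,hash)→7320, (A,nl_idx)→12600, (A,nl)→24060 …(+1); best=1520 via (D,hash)
  {AC}: card=16000; try (C,hash)→1920, (A,merge)→4720, (C,merge)→5040, (A,hash)→7360, (A,nl_idx)→16800, (A,nl)→32080 …(+1); best=1920 via (C,hash)
  {ABD}: card=600000; try (A,hash)→11220, (B,hash)→15920, (A,merge)→44020, (B,merge)→182870, (A,nl_idx)→628020, (B,nl_idx)→697520 …(+2); best=11220 via (A,hash)
  {ACD}: card=480000; try (C,hash)→14640, (D,hash)→18640, (C,merge)→182160, (D,merge)→242340, (C,nl)→961520, (D,nl)→961920; best=14640 via (C,hash)
  {ABCD}: card=24000000; try (B,hash)→497040, (C,hash)→612340, (B,merge)→9615990, (C,merge)→12611860, (B,nl_idx)→27854640, (C,nl)→48011220 …(+1); best=497040 via (B,hash)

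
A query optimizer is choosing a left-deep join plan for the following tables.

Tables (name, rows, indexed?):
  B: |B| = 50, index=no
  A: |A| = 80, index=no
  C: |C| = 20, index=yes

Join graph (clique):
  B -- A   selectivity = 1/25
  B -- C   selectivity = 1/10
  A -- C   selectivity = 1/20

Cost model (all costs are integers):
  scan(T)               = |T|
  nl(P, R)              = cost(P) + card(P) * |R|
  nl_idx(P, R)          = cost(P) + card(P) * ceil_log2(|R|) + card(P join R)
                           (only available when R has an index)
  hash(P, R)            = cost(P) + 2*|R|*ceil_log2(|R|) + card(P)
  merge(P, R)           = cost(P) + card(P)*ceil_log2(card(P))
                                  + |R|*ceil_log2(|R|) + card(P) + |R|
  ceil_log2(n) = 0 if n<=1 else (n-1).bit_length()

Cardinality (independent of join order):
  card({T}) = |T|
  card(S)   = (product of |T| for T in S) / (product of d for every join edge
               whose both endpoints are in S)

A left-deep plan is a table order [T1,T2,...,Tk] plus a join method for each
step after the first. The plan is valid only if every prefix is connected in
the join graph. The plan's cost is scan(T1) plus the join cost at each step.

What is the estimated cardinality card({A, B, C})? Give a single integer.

16

Tables in S: A(80), B(50), C(20)
Edges inside S: B-A(d=25), B-C(d=10), A-C(d=20)
numerator = 80 * 50 * 20 = 80000
denominator = 25 * 10 * 20 = 5000
card(S) = 80000 / 5000 = 16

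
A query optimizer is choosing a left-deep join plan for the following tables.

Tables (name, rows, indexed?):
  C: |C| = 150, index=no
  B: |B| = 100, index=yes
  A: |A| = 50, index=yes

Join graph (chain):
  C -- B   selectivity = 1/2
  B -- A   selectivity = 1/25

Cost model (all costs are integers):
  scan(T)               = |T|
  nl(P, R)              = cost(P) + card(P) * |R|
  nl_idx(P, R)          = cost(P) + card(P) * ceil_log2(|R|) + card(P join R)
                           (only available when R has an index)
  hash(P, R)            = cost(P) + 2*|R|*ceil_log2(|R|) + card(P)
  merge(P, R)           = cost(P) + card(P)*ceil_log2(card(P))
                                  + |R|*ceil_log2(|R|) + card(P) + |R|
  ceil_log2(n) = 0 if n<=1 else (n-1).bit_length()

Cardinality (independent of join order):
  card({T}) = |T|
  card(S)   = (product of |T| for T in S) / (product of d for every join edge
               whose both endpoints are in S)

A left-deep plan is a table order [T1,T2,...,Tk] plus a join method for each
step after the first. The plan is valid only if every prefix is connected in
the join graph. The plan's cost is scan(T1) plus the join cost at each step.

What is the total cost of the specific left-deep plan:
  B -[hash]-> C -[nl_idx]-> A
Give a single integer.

step 1: scan B: cost=100, card=100
step 2: join C via hash
    card(P join C) = 100*150/(2) = 7500
    cost = 100 + 2*150*8 + 100 = 2600
step 3: join A via nl_idx
    card(P join A) = 7500*50/(25) = 15000
    cost = 2600 + 7500*6 + 15000 = 62600

62600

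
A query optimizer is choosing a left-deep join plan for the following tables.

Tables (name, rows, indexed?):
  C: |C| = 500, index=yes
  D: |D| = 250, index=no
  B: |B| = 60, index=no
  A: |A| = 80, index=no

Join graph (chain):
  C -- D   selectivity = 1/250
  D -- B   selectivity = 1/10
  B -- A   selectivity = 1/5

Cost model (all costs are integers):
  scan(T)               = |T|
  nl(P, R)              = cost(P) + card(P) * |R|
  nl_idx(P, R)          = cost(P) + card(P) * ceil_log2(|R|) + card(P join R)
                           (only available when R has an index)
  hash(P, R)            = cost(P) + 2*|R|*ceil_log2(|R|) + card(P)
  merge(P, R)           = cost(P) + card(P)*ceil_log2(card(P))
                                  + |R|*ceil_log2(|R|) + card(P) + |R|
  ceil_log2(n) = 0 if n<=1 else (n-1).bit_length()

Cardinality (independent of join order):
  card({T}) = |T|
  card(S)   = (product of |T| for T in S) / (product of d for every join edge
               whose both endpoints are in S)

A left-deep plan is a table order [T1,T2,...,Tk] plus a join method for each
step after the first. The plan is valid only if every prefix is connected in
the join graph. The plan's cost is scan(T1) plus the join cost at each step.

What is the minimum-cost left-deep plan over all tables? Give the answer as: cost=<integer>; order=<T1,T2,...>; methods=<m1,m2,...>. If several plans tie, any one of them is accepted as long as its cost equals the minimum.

Selinger DP (subsets sized 1..n):
  {C}: scan cost=500, card=500
  {D}: scan cost=250, card=250
  {B}: scan cost=60, card=60
  {A}: scan cost=80, card=80
  {CD}: card=500; try (C,nl_idx)→3000, (D,hash)→5000, (C,merge)→7500, (D,merge)→7750, (C,hash)→9500, (C,nl)→125250 …(+1); best=3000 via (C,nl_idx)
  {BD}: card=1500; try (B,hash)→1220, (D,merge)→2730, (B,merge)→2920, (D,hash)→4120, (D,nl)→15060, (B,nl)→15250; best=1220 via (B,hash)
  {AB}: card=960; try (B,hash)→880, (A,merge)→1120, (B,merge)→1140, (A,hash)→1240, (A,nl)→4860, (B,nl)→4880; best=880 via (B,hash)
  {BCD}: card=3000; try (B,hash)→4220, (B,merge)→8420, (C,hash)→11720, (C,nl_idx)→17720, (C,merge)→24220, (B,nl)→33000 …(+1); best=4220 via (B,hash)
  {ABD}: card=24000; try (A,hash)→3840, (D,hash)→5840, (D,merge)→13690, (A,merge)→19860, (A,nl)→121220, (D,nl)→240880; best=3840 via (A,hash)
  {ABCD}: card=48000; try (A,hash)→8340, (C,hash)→36840, (A,merge)→43860, (A,nl)→244220, (C,nl_idx)→267840, (C,merge)→392840 …(+1); best=8340 via (A,hash)

cost=8340; order=D,C,B,A; methods=nl_idx,hash,hash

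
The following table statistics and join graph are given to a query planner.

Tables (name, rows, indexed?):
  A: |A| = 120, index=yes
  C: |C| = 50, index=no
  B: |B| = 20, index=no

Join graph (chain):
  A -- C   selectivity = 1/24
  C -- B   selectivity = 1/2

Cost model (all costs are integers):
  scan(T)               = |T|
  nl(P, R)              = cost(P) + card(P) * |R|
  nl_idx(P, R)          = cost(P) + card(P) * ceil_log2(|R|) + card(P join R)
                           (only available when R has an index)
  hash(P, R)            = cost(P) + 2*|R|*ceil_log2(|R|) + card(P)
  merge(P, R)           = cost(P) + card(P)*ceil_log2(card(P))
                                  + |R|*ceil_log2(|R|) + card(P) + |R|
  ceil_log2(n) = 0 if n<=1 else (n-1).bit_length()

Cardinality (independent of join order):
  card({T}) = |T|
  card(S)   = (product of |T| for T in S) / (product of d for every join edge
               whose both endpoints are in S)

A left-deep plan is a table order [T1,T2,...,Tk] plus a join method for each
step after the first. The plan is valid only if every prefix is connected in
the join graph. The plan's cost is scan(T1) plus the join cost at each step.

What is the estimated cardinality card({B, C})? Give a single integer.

500

Tables in S: B(20), C(50)
Edges inside S: C-B(d=2)
numerator = 20 * 50 = 1000
denominator = 2 = 2
card(S) = 1000 / 2 = 500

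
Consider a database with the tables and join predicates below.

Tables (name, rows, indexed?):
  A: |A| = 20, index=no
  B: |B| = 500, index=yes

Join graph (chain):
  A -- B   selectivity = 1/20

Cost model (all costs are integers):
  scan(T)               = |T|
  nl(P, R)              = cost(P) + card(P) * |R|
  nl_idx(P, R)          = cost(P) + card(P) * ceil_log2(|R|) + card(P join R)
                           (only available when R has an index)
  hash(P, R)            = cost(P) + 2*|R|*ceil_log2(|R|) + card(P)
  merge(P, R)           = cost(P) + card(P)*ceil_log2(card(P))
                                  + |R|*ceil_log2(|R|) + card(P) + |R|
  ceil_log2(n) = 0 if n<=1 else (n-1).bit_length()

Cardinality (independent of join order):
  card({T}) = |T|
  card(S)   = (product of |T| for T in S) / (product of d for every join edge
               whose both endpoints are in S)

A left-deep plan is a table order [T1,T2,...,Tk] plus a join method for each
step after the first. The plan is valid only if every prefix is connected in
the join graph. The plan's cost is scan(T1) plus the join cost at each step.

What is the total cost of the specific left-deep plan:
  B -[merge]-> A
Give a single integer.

5620

step 1: scan B: cost=500, card=500
step 2: join A via merge
    card(P join A) = 500*20/(20) = 500
    cost = 500 + 500*9 + 20*5 + 500 + 20 = 5620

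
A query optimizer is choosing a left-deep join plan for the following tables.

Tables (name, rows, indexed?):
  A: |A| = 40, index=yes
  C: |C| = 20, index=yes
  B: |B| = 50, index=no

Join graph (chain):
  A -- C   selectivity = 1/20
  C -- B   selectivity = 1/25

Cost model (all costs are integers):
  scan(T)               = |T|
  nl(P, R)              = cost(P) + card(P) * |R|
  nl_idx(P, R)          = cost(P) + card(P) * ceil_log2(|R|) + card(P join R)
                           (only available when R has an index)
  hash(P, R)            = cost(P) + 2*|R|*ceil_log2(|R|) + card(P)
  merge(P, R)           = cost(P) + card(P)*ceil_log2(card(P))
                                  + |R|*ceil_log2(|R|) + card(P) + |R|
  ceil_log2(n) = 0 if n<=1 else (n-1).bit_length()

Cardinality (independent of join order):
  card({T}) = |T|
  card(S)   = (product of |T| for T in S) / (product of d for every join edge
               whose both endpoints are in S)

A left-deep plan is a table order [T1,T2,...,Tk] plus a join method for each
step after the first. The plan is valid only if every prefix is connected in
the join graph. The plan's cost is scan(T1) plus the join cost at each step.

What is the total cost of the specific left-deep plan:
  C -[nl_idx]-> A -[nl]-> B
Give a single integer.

step 1: scan C: cost=20, card=20
step 2: join A via nl_idx
    card(P join A) = 20*40/(20) = 40
    cost = 20 + 20*6 + 40 = 180
step 3: join B via nl
    card(P join B) = 40*50/(25) = 80
    cost = 180 + 40*50 = 2180

2180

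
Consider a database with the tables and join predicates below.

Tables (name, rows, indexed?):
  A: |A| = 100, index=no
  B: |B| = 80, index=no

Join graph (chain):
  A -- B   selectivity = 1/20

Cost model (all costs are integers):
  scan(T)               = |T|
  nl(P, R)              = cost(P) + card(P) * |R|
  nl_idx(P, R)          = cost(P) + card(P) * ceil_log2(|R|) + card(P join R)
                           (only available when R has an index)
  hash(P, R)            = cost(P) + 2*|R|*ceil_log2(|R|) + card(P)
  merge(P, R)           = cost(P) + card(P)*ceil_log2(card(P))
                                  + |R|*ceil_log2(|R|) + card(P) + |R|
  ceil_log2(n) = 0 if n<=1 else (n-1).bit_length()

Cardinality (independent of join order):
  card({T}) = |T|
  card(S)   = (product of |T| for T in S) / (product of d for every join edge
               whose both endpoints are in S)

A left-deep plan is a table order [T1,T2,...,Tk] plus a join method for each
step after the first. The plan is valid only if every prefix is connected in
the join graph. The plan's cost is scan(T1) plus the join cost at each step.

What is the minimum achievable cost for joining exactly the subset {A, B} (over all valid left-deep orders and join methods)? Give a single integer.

1320

Selinger DP over subsets of {A,B}:
  {A}: scan cost=100, card=100
  {B}: scan cost=80, card=80
  {AB}: card=400; try (B,hash)→1320, (A,merge)→1520, (B,merge)→1540, (A,hash)→1560, (A,nl)→8080, (B,nl)→8100; best=1320 via (B,hash)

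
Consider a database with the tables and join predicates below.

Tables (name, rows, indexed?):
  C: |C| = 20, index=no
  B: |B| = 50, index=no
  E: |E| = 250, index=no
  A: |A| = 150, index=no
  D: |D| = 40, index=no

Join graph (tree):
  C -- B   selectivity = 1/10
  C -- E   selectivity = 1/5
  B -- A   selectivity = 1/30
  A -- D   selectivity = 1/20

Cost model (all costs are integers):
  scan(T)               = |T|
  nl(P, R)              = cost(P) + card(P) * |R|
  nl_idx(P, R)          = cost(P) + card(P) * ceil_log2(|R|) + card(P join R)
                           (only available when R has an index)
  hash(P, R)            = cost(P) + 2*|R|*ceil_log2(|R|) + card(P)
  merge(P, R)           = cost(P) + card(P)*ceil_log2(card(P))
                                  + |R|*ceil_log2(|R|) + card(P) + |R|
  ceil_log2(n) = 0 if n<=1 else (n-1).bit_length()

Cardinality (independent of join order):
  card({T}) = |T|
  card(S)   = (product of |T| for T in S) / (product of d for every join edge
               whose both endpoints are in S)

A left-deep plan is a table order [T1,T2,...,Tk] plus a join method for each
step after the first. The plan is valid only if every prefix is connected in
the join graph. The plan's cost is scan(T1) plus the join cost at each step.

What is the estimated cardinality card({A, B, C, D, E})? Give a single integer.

50000

Tables in S: A(150), B(50), C(20), D(40), E(250)
Edges inside S: C-B(d=10), C-E(d=5), B-A(d=30), A-D(d=20)
numerator = 150 * 50 * 20 * 40 * 250 = 1500000000
denominator = 10 * 5 * 30 * 20 = 30000
card(S) = 1500000000 / 30000 = 50000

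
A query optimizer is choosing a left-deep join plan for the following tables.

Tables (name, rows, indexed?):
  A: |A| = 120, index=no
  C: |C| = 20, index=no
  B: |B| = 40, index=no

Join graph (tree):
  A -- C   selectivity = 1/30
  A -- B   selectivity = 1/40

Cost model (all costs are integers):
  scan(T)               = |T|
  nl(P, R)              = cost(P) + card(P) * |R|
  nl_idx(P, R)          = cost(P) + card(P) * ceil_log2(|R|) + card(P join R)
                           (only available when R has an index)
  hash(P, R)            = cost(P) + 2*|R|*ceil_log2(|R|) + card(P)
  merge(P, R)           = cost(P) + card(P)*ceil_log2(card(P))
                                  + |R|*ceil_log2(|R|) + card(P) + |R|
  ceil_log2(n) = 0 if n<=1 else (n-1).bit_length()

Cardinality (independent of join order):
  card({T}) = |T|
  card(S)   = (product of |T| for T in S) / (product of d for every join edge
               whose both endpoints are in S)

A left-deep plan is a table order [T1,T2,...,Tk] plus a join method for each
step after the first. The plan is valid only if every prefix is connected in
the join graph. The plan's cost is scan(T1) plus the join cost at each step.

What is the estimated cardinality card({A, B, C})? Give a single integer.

80

Tables in S: A(120), B(40), C(20)
Edges inside S: A-C(d=30), A-B(d=40)
numerator = 120 * 40 * 20 = 96000
denominator = 30 * 40 = 1200
card(S) = 96000 / 1200 = 80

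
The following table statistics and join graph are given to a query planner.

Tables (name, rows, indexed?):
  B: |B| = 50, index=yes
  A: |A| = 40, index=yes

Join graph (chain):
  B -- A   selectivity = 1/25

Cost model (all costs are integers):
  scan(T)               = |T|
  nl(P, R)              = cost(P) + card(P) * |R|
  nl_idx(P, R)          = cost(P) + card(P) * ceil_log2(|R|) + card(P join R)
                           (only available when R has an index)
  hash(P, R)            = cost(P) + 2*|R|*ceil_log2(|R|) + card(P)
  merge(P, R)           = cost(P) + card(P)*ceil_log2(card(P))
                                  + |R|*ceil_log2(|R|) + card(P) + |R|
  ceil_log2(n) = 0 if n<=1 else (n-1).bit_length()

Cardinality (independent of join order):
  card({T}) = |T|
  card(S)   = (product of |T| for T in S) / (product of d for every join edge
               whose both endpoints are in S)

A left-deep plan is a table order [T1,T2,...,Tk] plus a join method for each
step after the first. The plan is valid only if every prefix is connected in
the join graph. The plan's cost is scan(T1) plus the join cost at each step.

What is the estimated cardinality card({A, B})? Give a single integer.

Tables in S: A(40), B(50)
Edges inside S: B-A(d=25)
numerator = 40 * 50 = 2000
denominator = 25 = 25
card(S) = 2000 / 25 = 80

80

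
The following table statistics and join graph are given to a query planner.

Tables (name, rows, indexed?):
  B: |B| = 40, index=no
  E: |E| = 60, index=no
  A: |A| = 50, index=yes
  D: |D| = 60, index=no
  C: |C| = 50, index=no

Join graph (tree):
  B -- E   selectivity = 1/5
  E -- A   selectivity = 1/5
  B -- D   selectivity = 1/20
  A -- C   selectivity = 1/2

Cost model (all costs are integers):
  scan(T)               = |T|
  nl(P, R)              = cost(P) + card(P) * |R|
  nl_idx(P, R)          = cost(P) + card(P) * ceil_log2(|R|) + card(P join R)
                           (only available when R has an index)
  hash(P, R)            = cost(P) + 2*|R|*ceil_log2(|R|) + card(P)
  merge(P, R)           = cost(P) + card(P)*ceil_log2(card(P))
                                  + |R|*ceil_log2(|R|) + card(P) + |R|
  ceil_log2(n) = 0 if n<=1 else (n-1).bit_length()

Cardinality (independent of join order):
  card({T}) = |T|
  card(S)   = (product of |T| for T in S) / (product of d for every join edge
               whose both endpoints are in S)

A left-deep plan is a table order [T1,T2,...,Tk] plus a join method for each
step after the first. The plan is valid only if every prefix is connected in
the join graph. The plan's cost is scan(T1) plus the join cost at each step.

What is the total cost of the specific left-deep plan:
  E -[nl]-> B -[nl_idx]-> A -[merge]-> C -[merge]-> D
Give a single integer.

2238110

step 1: scan E: cost=60, card=60
step 2: join B via nl
    card(P join B) = 60*40/(5) = 480
    cost = 60 + 60*40 = 2460
step 3: join A via nl_idx
    card(P join A) = 480*50/(5) = 4800
    cost = 2460 + 480*6 + 4800 = 10140
step 4: join C via merge
    card(P join C) = 4800*50/(2) = 120000
    cost = 10140 + 4800*13 + 50*6 + 4800 + 50 = 77690
step 5: join D via merge
    card(P join D) = 120000*60/(20) = 360000
    cost = 77690 + 120000*17 + 60*6 + 120000 + 60 = 2238110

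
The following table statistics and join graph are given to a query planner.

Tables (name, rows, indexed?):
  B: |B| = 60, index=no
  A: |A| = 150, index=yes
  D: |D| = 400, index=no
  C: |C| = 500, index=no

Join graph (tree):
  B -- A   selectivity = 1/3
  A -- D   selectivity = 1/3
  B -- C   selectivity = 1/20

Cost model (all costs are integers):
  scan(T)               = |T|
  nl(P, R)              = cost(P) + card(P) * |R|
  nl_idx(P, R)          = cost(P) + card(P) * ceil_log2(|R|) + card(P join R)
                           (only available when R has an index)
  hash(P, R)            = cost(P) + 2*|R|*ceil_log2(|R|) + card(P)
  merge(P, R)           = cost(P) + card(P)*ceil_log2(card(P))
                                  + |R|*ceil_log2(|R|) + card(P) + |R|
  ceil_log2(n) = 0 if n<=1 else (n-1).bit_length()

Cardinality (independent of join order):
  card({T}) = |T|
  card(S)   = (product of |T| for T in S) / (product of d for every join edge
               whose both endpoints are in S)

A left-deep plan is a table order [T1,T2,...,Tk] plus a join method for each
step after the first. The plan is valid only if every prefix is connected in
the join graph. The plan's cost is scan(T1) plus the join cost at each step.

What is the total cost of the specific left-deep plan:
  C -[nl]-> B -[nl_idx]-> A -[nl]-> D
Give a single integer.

step 1: scan C: cost=500, card=500
step 2: join B via nl
    card(P join B) = 500*60/(20) = 1500
    cost = 500 + 500*60 = 30500
step 3: join A via nl_idx
    card(P join A) = 1500*150/(3) = 75000
    cost = 30500 + 1500*8 + 75000 = 117500
step 4: join D via nl
    card(P join D) = 75000*400/(3) = 10000000
    cost = 117500 + 75000*400 = 30117500

30117500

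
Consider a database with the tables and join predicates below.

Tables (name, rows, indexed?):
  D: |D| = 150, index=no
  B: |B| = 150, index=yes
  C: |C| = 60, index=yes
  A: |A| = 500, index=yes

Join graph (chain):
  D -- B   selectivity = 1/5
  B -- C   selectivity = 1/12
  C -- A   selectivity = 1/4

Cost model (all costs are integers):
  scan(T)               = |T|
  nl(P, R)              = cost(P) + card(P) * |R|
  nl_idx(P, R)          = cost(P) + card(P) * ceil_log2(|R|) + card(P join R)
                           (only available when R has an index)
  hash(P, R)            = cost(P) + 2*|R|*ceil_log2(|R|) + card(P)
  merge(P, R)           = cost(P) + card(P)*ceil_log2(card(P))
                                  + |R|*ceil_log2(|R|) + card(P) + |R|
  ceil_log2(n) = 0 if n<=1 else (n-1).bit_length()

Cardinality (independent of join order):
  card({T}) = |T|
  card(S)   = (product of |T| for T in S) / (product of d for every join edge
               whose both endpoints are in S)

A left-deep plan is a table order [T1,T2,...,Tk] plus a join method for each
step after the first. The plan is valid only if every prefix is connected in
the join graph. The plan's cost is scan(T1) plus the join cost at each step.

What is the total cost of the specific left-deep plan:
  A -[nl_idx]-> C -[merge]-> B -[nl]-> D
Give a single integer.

step 1: scan A: cost=500, card=500
step 2: join C via nl_idx
    card(P join C) = 500*60/(4) = 7500
    cost = 500 + 500*6 + 7500 = 11000
step 3: join B via merge
    card(P join B) = 7500*150/(12) = 93750
    cost = 11000 + 7500*13 + 150*8 + 7500 + 150 = 117350
step 4: join D via nl
    card(P join D) = 93750*150/(5) = 2812500
    cost = 117350 + 93750*150 = 14179850

14179850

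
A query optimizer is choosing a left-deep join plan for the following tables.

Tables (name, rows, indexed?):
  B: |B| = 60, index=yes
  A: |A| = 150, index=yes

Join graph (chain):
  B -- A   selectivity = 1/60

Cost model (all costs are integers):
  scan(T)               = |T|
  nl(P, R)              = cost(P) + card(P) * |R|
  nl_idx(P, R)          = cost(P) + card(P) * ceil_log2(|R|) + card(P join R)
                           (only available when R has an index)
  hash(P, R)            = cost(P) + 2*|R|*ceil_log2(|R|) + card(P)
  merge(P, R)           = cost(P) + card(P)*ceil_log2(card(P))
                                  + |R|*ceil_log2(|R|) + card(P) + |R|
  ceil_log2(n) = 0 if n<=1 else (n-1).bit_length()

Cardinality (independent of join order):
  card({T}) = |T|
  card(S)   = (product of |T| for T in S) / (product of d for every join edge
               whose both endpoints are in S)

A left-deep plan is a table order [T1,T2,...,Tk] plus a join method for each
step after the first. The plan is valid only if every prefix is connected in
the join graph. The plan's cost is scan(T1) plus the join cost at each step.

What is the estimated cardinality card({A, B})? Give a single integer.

Tables in S: A(150), B(60)
Edges inside S: B-A(d=60)
numerator = 150 * 60 = 9000
denominator = 60 = 60
card(S) = 9000 / 60 = 150

150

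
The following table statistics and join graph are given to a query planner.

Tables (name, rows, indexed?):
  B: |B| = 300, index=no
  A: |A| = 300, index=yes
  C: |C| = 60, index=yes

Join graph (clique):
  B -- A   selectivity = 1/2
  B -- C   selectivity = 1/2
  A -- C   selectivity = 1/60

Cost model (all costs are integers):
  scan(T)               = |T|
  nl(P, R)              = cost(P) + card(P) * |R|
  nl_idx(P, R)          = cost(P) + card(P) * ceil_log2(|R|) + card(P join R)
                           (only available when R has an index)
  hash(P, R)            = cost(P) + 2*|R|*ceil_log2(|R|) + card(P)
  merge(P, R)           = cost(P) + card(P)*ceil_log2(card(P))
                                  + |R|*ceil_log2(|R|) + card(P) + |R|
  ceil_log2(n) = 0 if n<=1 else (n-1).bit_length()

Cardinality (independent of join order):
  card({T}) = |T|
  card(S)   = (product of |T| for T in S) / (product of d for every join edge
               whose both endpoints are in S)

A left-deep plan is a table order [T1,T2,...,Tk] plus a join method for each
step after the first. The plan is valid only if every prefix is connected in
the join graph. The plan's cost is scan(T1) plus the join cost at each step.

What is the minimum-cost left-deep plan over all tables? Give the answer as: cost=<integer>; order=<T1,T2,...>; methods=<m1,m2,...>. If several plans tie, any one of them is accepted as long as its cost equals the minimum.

Selinger DP (subsets sized 1..n):
  {B}: scan cost=300, card=300
  {A}: scan cost=300, card=300
  {C}: scan cost=60, card=60
  {AB}: card=45000; try (B,hash)→6000, (A,hash)→6000, (B,merge)→6300, (A,merge)→6300, (A,nl_idx)→48000, (B,nl)→90300 …(+1); best=6000 via (B,hash)
  {BC}: card=9000; try (C,hash)→1320, (B,merge)→3480, (C,merge)→3720, (B,hash)→5520, (C,nl_idx)→11100, (B,nl)→18060 …(+1); best=1320 via (C,hash)
  {AC}: card=300; try (A,nl_idx)→900, (C,hash)→1320, (C,nl_idx)→2400, (A,merge)→3480, (C,merge)→3720, (A,hash)→5520 …(+2); best=900 via (A,nl_idx)
  {ABC}: card=22500; try (B,hash)→6600, (B,merge)→6900, (A,hash)→15720, (C,hash)→51720, (B,nl)→90900, (A,nl_idx)→104820 …(+5); best=6600 via (B,hash)

cost=6600; order=C,A,B; methods=nl_idx,hash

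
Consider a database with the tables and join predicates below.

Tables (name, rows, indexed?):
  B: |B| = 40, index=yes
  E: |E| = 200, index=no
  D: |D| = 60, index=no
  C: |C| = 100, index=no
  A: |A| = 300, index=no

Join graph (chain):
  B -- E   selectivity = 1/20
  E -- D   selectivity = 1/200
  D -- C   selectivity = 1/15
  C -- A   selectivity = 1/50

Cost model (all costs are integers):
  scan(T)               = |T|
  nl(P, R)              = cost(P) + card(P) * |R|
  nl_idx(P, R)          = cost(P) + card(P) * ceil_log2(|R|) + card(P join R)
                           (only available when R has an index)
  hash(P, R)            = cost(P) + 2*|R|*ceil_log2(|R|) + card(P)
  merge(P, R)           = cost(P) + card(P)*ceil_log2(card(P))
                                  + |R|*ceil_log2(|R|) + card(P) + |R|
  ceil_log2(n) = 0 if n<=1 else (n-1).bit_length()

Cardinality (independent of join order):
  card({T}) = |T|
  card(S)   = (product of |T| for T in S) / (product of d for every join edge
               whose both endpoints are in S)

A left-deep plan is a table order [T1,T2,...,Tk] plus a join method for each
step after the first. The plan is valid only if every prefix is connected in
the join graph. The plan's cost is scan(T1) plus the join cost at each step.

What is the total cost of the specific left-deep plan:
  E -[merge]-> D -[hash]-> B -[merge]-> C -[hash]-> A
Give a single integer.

10920

step 1: scan E: cost=200, card=200
step 2: join D via merge
    card(P join D) = 200*60/(200) = 60
    cost = 200 + 200*8 + 60*6 + 200 + 60 = 2420
step 3: join B via hash
    card(P join B) = 60*40/(20) = 120
    cost = 2420 + 2*40*6 + 60 = 2960
step 4: join C via merge
    card(P join C) = 120*100/(15) = 800
    cost = 2960 + 120*7 + 100*7 + 120 + 100 = 4720
step 5: join A via hash
    card(P join A) = 800*300/(50) = 4800
    cost = 4720 + 2*300*9 + 800 = 10920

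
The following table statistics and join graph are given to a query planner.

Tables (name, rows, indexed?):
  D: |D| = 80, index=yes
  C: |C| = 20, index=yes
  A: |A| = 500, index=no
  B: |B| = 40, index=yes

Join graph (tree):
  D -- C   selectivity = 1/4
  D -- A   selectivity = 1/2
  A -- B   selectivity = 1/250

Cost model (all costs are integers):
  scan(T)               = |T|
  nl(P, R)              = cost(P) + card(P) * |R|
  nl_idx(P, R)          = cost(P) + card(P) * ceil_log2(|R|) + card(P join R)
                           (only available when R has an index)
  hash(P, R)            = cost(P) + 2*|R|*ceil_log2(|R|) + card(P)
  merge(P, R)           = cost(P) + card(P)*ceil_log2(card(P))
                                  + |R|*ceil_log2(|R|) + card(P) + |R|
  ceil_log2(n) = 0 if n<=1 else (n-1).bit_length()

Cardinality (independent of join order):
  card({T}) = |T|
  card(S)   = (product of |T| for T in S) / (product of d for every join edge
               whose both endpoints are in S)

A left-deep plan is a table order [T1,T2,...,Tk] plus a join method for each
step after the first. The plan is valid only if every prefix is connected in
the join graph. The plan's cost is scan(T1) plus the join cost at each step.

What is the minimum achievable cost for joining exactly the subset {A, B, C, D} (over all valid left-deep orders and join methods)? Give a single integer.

Selinger DP over subsets of {A,B,C,D}:
  {D}: scan cost=80, card=80
  {C}: scan cost=20, card=20
  {A}: scan cost=500, card=500
  {B}: scan cost=40, card=40
  {CD}: card=400; try (C,hash)→360, (D,nl_idx)→560, (D,merge)→780, (C,merge)→840, (C,nl_idx)→880, (D,hash)→1160 …(+2); best=360 via (C,hash)
  {AD}: card=20000; try (D,hash)→2120, (A,merge)→5720, (D,merge)→6140, (A,hash)→9160, (D,nl_idx)→24000, (A,nl)→40080 …(+1); best=2120 via (D,hash)
  {AB}: card=80; try (B,hash)→1480, (B,nl_idx)→3580, (A,merge)→5320, (B,merge)→5780, (A,hash)→9080, (A,nl)→20040 …(+1); best=1480 via (B,hash)
  {ACD}: card=100000; try (A,merge)→9360, (A,hash)→9760, (C,hash)→22320, (A,nl)→200360, (C,nl_idx)→202120, (C,merge)→322240 …(+1); best=9360 via (A,merge)
  {ABD}: card=3200; try (D,hash)→2680, (D,merge)→2760, (D,nl_idx)→5240, (D,nl)→7880, (B,hash)→22600, (B,nl_idx)→125320 …(+2); best=2680 via (D,hash)
  {ABCD}: card=16000; try (C,hash)→6080, (C,nl_idx)→34680, (C,merge)→44400, (C,nl)→66680, (B,hash)→109840, (B,nl_idx)→625360 …(+2); best=6080 via (C,hash)

6080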